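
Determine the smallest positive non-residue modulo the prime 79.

3

(2/79) = +1, so 2 is a residue.
(3/79) = −1, so 3 is the smallest positive non-residue mod 79.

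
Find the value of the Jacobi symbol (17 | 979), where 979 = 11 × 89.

Reciprocity: 17 ≡ 1 and 979 ≡ 3 (mod 4), so (17/979) = +(979/17).
Reduce top mod 17: now compute (10/17).
Pull out 2: since 17 ≡ 1 (mod 8), (2/17) = +1.
Reciprocity: 5 ≡ 1 and 17 ≡ 1 (mod 4), so (5/17) = +(17/5).
Reduce top mod 5: now compute (2/5).
Pull out 2: since 5 ≡ 5 (mod 8), (2/5) = -1.
Reached (1/5) = 1. Collecting the sign flips along the way, the symbol is -1.

-1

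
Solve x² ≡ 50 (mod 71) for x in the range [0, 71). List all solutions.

11, 60

Since 71 ≡ 3 (mod 4), a square root of 50 is 50^((71+1)/4) = 50^18 mod 71.
Repeated squaring: 50^2≡15, 50^4≡12, 50^8≡2, 50^16≡4 (mod 71).
50^18 = 50^(16+2) ≡ 60 (mod 71).
Check: 60² = 3600 ≡ 50 (mod 71). The two roots are 11 and 60.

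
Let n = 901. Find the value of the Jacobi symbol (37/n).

Reciprocity: 37 ≡ 1 and 901 ≡ 1 (mod 4), so (37/901) = +(901/37).
Reduce top mod 37: now compute (13/37).
Reciprocity: 13 ≡ 1 and 37 ≡ 1 (mod 4), so (13/37) = +(37/13).
Reduce top mod 13: now compute (11/13).
Reciprocity: 11 ≡ 3 and 13 ≡ 1 (mod 4), so (11/13) = +(13/11).
Reduce top mod 11: now compute (2/11).
Pull out 2: since 11 ≡ 3 (mod 8), (2/11) = -1.
Reached (1/11) = 1. Collecting the sign flips along the way, the symbol is -1.

-1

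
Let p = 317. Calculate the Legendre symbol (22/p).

Pull out 2: since 317 ≡ 5 (mod 8), (2/317) = -1.
Reciprocity: 11 ≡ 3 and 317 ≡ 1 (mod 4), so (11/317) = +(317/11).
Reduce top mod 11: now compute (9/11).
Reciprocity: 9 ≡ 1 and 11 ≡ 3 (mod 4), so (9/11) = +(11/9).
Reduce top mod 9: now compute (2/9).
Pull out 2: since 9 ≡ 1 (mod 8), (2/9) = +1.
Reached (1/9) = 1. Collecting the sign flips along the way, the symbol is -1.

-1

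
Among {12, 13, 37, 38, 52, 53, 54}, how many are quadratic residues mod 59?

(12/59) = +1 → QR.
(13/59) = -1 → non-residue.
(37/59) = -1 → non-residue.
(38/59) = -1 → non-residue.
(52/59) = -1 → non-residue.
(53/59) = +1 → QR.
(54/59) = -1 → non-residue.
Total quadratic residues among the 7: 2.

2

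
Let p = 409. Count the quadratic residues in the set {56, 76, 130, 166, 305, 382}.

2

(56/409) = -1 → non-residue.
(76/409) = -1 → non-residue.
(130/409) = -1 → non-residue.
(166/409) = +1 → QR.
(305/409) = -1 → non-residue.
(382/409) = +1 → QR.
Total quadratic residues among the 6: 2.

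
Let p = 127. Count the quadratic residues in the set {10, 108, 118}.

0

(10/127) = -1 → non-residue.
(108/127) = -1 → non-residue.
(118/127) = -1 → non-residue.
Total quadratic residues among the 3: 0.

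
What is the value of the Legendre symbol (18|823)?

1

Euler's criterion: (18/823) ≡ 18^411 (mod 823).
18^2 ≡ 324 (mod 823)
18^4 ≡ 455 (mod 823)
18^8 ≡ 452 (mod 823)
18^16 ≡ 200 (mod 823)
18^32 ≡ 496 (mod 823)
18^64 ≡ 762 (mod 823)
18^128 ≡ 429 (mod 823)
18^256 ≡ 512 (mod 823)
18^411 = 18^(256+128+16+8+2+1) ≡ 1 (mod 823).
Result is 1, so (18/823) = 1.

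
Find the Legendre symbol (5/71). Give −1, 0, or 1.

Euler's criterion: (5/71) ≡ 5^35 (mod 71).
5^2 ≡ 25 (mod 71)
5^4 ≡ 57 (mod 71)
5^8 ≡ 54 (mod 71)
5^16 ≡ 5 (mod 71)
5^32 ≡ 25 (mod 71)
5^35 = 5^(32+2+1) ≡ 1 (mod 71).
Result is 1, so (5/71) = 1.

1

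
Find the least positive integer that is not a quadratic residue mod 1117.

(2/1117) = −1, so 2 is the smallest positive non-residue mod 1117.

2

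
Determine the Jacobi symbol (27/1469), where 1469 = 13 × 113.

-1

Reciprocity: 27 ≡ 3 and 1469 ≡ 1 (mod 4), so (27/1469) = +(1469/27).
Reduce top mod 27: now compute (11/27).
Reciprocity: 11 ≡ 3 and 27 ≡ 3 (mod 4), so (11/27) = −(27/11).
Reduce top mod 11: now compute (5/11).
Reciprocity: 5 ≡ 1 and 11 ≡ 3 (mod 4), so (5/11) = +(11/5).
Reduce top mod 5: now compute (1/5).
Reached (1/5) = 1. Collecting the sign flips along the way, the symbol is -1.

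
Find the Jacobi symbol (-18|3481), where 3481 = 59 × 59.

First reduce: -18 ≡ 3463 (mod 3481).
Reciprocity: 3463 ≡ 3 and 3481 ≡ 1 (mod 4), so (3463/3481) = +(3481/3463).
Reduce top mod 3463: now compute (18/3463).
Pull out 2: since 3463 ≡ 7 (mod 8), (2/3463) = +1.
Reciprocity: 9 ≡ 1 and 3463 ≡ 3 (mod 4), so (9/3463) = +(3463/9).
Reduce top mod 9: now compute (7/9).
Reciprocity: 7 ≡ 3 and 9 ≡ 1 (mod 4), so (7/9) = +(9/7).
Reduce top mod 7: now compute (2/7).
Pull out 2: since 7 ≡ 7 (mod 8), (2/7) = +1.
Reached (1/7) = 1. Collecting the sign flips along the way, the symbol is +1.

1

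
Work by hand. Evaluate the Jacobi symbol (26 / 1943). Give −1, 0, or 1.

Pull out 2: since 1943 ≡ 7 (mod 8), (2/1943) = +1.
Reciprocity: 13 ≡ 1 and 1943 ≡ 3 (mod 4), so (13/1943) = +(1943/13).
Reduce top mod 13: now compute (6/13).
Pull out 2: since 13 ≡ 5 (mod 8), (2/13) = -1.
Reciprocity: 3 ≡ 3 and 13 ≡ 1 (mod 4), so (3/13) = +(13/3).
Reduce top mod 3: now compute (1/3).
Reached (1/3) = 1. Collecting the sign flips along the way, the symbol is -1.

-1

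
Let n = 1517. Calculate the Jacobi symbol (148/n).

0

Pull out 2^2: since 1517 ≡ 5 (mod 8), (2/1517) = -1, so (2/1517)^2 = +1.
Reciprocity: 37 ≡ 1 and 1517 ≡ 1 (mod 4), so (37/1517) = +(1517/37).
Reduce top mod 37: now compute (0/37).
Top reduces to 0: gcd > 1, so the symbol is 0.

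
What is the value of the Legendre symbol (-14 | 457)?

First reduce: -14 ≡ 443 (mod 457).
Reciprocity: 443 ≡ 3 and 457 ≡ 1 (mod 4), so (443/457) = +(457/443).
Reduce top mod 443: now compute (14/443).
Pull out 2: since 443 ≡ 3 (mod 8), (2/443) = -1.
Reciprocity: 7 ≡ 3 and 443 ≡ 3 (mod 4), so (7/443) = −(443/7).
Reduce top mod 7: now compute (2/7).
Pull out 2: since 7 ≡ 7 (mod 8), (2/7) = +1.
Reached (1/7) = 1. Collecting the sign flips along the way, the symbol is +1.

1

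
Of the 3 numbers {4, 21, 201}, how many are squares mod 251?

3

(4/251) = +1 → QR.
(21/251) = +1 → QR.
(201/251) = +1 → QR.
Total quadratic residues among the 3: 3.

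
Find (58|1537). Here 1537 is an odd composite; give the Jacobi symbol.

0

Pull out 2: since 1537 ≡ 1 (mod 8), (2/1537) = +1.
Reciprocity: 29 ≡ 1 and 1537 ≡ 1 (mod 4), so (29/1537) = +(1537/29).
Reduce top mod 29: now compute (0/29).
Top reduces to 0: gcd > 1, so the symbol is 0.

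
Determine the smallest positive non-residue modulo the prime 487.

(2/487) = +1, so 2 is a residue.
(3/487) = −1, so 3 is the smallest positive non-residue mod 487.

3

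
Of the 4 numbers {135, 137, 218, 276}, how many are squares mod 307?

2

(135/307) = +1 → QR.
(137/307) = -1 → non-residue.
(218/307) = -1 → non-residue.
(276/307) = +1 → QR.
Total quadratic residues among the 4: 2.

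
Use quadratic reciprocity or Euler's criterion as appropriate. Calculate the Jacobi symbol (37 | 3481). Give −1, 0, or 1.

Reciprocity: 37 ≡ 1 and 3481 ≡ 1 (mod 4), so (37/3481) = +(3481/37).
Reduce top mod 37: now compute (3/37).
Reciprocity: 3 ≡ 3 and 37 ≡ 1 (mod 4), so (3/37) = +(37/3).
Reduce top mod 3: now compute (1/3).
Reached (1/3) = 1. Collecting the sign flips along the way, the symbol is +1.

1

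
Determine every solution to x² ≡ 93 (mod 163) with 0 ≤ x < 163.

Since 163 ≡ 3 (mod 4), a square root of 93 is 93^((163+1)/4) = 93^41 mod 163.
Repeated squaring: 93^2≡10, 93^4≡100, 93^8≡57, 93^16≡152, 93^32≡121 (mod 163).
93^41 = 93^(32+8+1) ≡ 16 (mod 163).
Check: 16² = 256 ≡ 93 (mod 163). The two roots are 16 and 147.

16, 147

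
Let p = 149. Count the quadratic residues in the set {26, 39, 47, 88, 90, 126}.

4

(26/149) = +1 → QR.
(39/149) = +1 → QR.
(47/149) = +1 → QR.
(88/149) = +1 → QR.
(90/149) = -1 → non-residue.
(126/149) = -1 → non-residue.
Total quadratic residues among the 6: 4.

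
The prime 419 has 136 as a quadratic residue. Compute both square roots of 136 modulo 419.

Since 419 ≡ 3 (mod 4), a square root of 136 is 136^((419+1)/4) = 136^105 mod 419.
Repeated squaring: 136^2≡60, 136^4≡248, 136^8≡330, 136^16≡379, 136^32≡343, 136^64≡329 (mod 419).
136^105 = 136^(64+32+8+1) ≡ 107 (mod 419).
Check: 107² = 11449 ≡ 136 (mod 419). The two roots are 107 and 312.

107, 312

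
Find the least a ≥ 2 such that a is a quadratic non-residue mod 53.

2

(2/53) = −1, so 2 is the smallest positive non-residue mod 53.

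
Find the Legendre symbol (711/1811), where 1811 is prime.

-1

Reciprocity: 711 ≡ 3 and 1811 ≡ 3 (mod 4), so (711/1811) = −(1811/711).
Reduce top mod 711: now compute (389/711).
Reciprocity: 389 ≡ 1 and 711 ≡ 3 (mod 4), so (389/711) = +(711/389).
Reduce top mod 389: now compute (322/389).
Pull out 2: since 389 ≡ 5 (mod 8), (2/389) = -1.
Reciprocity: 161 ≡ 1 and 389 ≡ 1 (mod 4), so (161/389) = +(389/161).
Reduce top mod 161: now compute (67/161).
Reciprocity: 67 ≡ 3 and 161 ≡ 1 (mod 4), so (67/161) = +(161/67).
Reduce top mod 67: now compute (27/67).
Reciprocity: 27 ≡ 3 and 67 ≡ 3 (mod 4), so (27/67) = −(67/27).
Reduce top mod 27: now compute (13/27).
Reciprocity: 13 ≡ 1 and 27 ≡ 3 (mod 4), so (13/27) = +(27/13).
Reduce top mod 13: now compute (1/13).
Reached (1/13) = 1. Collecting the sign flips along the way, the symbol is -1.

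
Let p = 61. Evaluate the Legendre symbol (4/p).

Pull out 2^2: since 61 ≡ 5 (mod 8), (2/61) = -1, so (2/61)^2 = +1.
Reached (1/61) = 1. Collecting the sign flips along the way, the symbol is +1.

1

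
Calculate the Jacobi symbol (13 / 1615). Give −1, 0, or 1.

1

Reciprocity: 13 ≡ 1 and 1615 ≡ 3 (mod 4), so (13/1615) = +(1615/13).
Reduce top mod 13: now compute (3/13).
Reciprocity: 3 ≡ 3 and 13 ≡ 1 (mod 4), so (3/13) = +(13/3).
Reduce top mod 3: now compute (1/3).
Reached (1/3) = 1. Collecting the sign flips along the way, the symbol is +1.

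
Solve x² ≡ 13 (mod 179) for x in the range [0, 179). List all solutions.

Since 179 ≡ 3 (mod 4), a square root of 13 is 13^((179+1)/4) = 13^45 mod 179.
Repeated squaring: 13^2≡169, 13^4≡100, 13^8≡155, 13^16≡39, 13^32≡89 (mod 179).
13^45 = 13^(32+8+4+1) ≡ 27 (mod 179).
Check: 27² = 729 ≡ 13 (mod 179). The two roots are 27 and 152.

27, 152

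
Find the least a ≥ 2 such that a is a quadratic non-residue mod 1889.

(2/1889) = +1, so 2 is a residue.
(3/1889) = −1, so 3 is the smallest positive non-residue mod 1889.

3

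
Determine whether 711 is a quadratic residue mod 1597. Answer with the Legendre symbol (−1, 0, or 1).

-1

Reciprocity: 711 ≡ 3 and 1597 ≡ 1 (mod 4), so (711/1597) = +(1597/711).
Reduce top mod 711: now compute (175/711).
Reciprocity: 175 ≡ 3 and 711 ≡ 3 (mod 4), so (175/711) = −(711/175).
Reduce top mod 175: now compute (11/175).
Reciprocity: 11 ≡ 3 and 175 ≡ 3 (mod 4), so (11/175) = −(175/11).
Reduce top mod 11: now compute (10/11).
Pull out 2: since 11 ≡ 3 (mod 8), (2/11) = -1.
Reciprocity: 5 ≡ 1 and 11 ≡ 3 (mod 4), so (5/11) = +(11/5).
Reduce top mod 5: now compute (1/5).
Reached (1/5) = 1. Collecting the sign flips along the way, the symbol is -1.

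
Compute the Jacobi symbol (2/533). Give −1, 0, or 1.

-1

Pull out 2: since 533 ≡ 5 (mod 8), (2/533) = -1.
Reached (1/533) = 1. Collecting the sign flips along the way, the symbol is -1.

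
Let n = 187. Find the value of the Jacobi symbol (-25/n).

-1

First reduce: -25 ≡ 162 (mod 187).
Pull out 2: since 187 ≡ 3 (mod 8), (2/187) = -1.
Reciprocity: 81 ≡ 1 and 187 ≡ 3 (mod 4), so (81/187) = +(187/81).
Reduce top mod 81: now compute (25/81).
Reciprocity: 25 ≡ 1 and 81 ≡ 1 (mod 4), so (25/81) = +(81/25).
Reduce top mod 25: now compute (6/25).
Pull out 2: since 25 ≡ 1 (mod 8), (2/25) = +1.
Reciprocity: 3 ≡ 3 and 25 ≡ 1 (mod 4), so (3/25) = +(25/3).
Reduce top mod 3: now compute (1/3).
Reached (1/3) = 1. Collecting the sign flips along the way, the symbol is -1.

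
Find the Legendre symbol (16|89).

Euler's criterion: (16/89) ≡ 16^44 (mod 89).
16^2 ≡ 78 (mod 89)
16^4 ≡ 32 (mod 89)
16^8 ≡ 45 (mod 89)
16^16 ≡ 67 (mod 89)
16^32 ≡ 39 (mod 89)
16^44 = 16^(32+8+4) ≡ 1 (mod 89).
Result is 1, so (16/89) = 1.

1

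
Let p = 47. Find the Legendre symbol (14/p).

1

Pull out 2: since 47 ≡ 7 (mod 8), (2/47) = +1.
Reciprocity: 7 ≡ 3 and 47 ≡ 3 (mod 4), so (7/47) = −(47/7).
Reduce top mod 7: now compute (5/7).
Reciprocity: 5 ≡ 1 and 7 ≡ 3 (mod 4), so (5/7) = +(7/5).
Reduce top mod 5: now compute (2/5).
Pull out 2: since 5 ≡ 5 (mod 8), (2/5) = -1.
Reached (1/5) = 1. Collecting the sign flips along the way, the symbol is +1.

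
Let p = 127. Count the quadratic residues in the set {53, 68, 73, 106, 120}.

(53/127) = -1 → non-residue.
(68/127) = +1 → QR.
(73/127) = +1 → QR.
(106/127) = -1 → non-residue.
(120/127) = +1 → QR.
Total quadratic residues among the 5: 3.

3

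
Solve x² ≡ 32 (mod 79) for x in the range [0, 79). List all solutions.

36, 43

Since 79 ≡ 3 (mod 4), a square root of 32 is 32^((79+1)/4) = 32^20 mod 79.
Repeated squaring: 32^2≡76, 32^4≡9, 32^8≡2, 32^16≡4 (mod 79).
32^20 = 32^(16+4) ≡ 36 (mod 79).
Check: 36² = 1296 ≡ 32 (mod 79). The two roots are 36 and 43.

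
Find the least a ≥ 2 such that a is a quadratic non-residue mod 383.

(2/383) = +1, so 2 is a residue.
(3/383) = +1, so 3 is a residue.
(4/383) = +1, so 4 is a residue.
(5/383) = −1, so 5 is the smallest positive non-residue mod 383.

5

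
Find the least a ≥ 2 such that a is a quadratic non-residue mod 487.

3

(2/487) = +1, so 2 is a residue.
(3/487) = −1, so 3 is the smallest positive non-residue mod 487.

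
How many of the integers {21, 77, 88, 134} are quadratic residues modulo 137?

2

(21/137) = -1 → non-residue.
(77/137) = +1 → QR.
(88/137) = +1 → QR.
(134/137) = -1 → non-residue.
Total quadratic residues among the 4: 2.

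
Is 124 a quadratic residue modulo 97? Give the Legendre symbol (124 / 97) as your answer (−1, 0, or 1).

1

First reduce: 124 ≡ 27 (mod 97).
Reciprocity: 27 ≡ 3 and 97 ≡ 1 (mod 4), so (27/97) = +(97/27).
Reduce top mod 27: now compute (16/27).
Pull out 2^4: since 27 ≡ 3 (mod 8), (2/27) = -1, so (2/27)^4 = +1.
Reached (1/27) = 1. Collecting the sign flips along the way, the symbol is +1.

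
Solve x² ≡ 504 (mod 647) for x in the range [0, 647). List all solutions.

Since 647 ≡ 3 (mod 4), a square root of 504 is 504^((647+1)/4) = 504^162 mod 647.
Repeated squaring: 504^2≡392, 504^4≡325, 504^8≡164, 504^16≡369, 504^32≡291, 504^64≡571, 504^128≡600 (mod 647).
504^162 = 504^(128+32+2) ≡ 305 (mod 647).
Check: 305² = 93025 ≡ 504 (mod 647). The two roots are 305 and 342.

305, 342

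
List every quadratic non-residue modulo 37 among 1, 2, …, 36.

Square k = 1,…,18 (k and 37−k give the same square):
1²=1, 2²=4, 3²=9, 4²=16, 5²=25, 6²=36, 7²≡12, 8²≡27, 9²≡7, 10²≡26, 11²≡10, 12²≡33, 13²≡21, 14²≡11, 15²≡3, 16²≡34, 17²≡30, 18²≡28 (mod 37).
The residues are {1, 3, 4, 7, 9, 10, 11, 12, 16, 21, 25, 26, 27, 28, 30, 33, 34, 36}; the non-residues are the remaining 18 nonzero classes.

2,5,6,8,13,14,15,17,18,19,20,22,23,24,29,31,32,35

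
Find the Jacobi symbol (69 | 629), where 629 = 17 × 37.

-1

Reciprocity: 69 ≡ 1 and 629 ≡ 1 (mod 4), so (69/629) = +(629/69).
Reduce top mod 69: now compute (8/69).
Pull out 2^3: since 69 ≡ 5 (mod 8), (2/69) = -1, so (2/69)^3 = -1.
Reached (1/69) = 1. Collecting the sign flips along the way, the symbol is -1.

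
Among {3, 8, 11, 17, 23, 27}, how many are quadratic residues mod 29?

(3/29) = -1 → non-residue.
(8/29) = -1 → non-residue.
(11/29) = -1 → non-residue.
(17/29) = -1 → non-residue.
(23/29) = +1 → QR.
(27/29) = -1 → non-residue.
Total quadratic residues among the 6: 1.

1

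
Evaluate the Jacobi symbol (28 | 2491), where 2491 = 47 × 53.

Pull out 2^2: since 2491 ≡ 3 (mod 8), (2/2491) = -1, so (2/2491)^2 = +1.
Reciprocity: 7 ≡ 3 and 2491 ≡ 3 (mod 4), so (7/2491) = −(2491/7).
Reduce top mod 7: now compute (6/7).
Pull out 2: since 7 ≡ 7 (mod 8), (2/7) = +1.
Reciprocity: 3 ≡ 3 and 7 ≡ 3 (mod 4), so (3/7) = −(7/3).
Reduce top mod 3: now compute (1/3).
Reached (1/3) = 1. Collecting the sign flips along the way, the symbol is +1.

1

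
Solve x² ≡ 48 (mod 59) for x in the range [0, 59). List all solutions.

Since 59 ≡ 3 (mod 4), a square root of 48 is 48^((59+1)/4) = 48^15 mod 59.
Repeated squaring: 48^2≡3, 48^4≡9, 48^8≡22 (mod 59).
48^15 = 48^(8+4+2+1) ≡ 15 (mod 59).
Check: 15² = 225 ≡ 48 (mod 59). The two roots are 15 and 44.

15, 44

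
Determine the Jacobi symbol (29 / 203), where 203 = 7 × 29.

Reciprocity: 29 ≡ 1 and 203 ≡ 3 (mod 4), so (29/203) = +(203/29).
Reduce top mod 29: now compute (0/29).
Top reduces to 0: gcd > 1, so the symbol is 0.

0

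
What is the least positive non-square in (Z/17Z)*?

(2/17) = +1, so 2 is a residue.
(3/17) = −1, so 3 is the smallest positive non-residue mod 17.

3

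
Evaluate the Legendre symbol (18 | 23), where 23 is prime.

Euler's criterion: (18/23) ≡ 18^11 (mod 23).
18^2 ≡ 2 (mod 23)
18^4 ≡ 4 (mod 23)
18^8 ≡ 16 (mod 23)
18^11 = 18^(8+2+1) ≡ 1 (mod 23).
Result is 1, so (18/23) = 1.

1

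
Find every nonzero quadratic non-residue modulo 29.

Square k = 1,…,14 (k and 29−k give the same square):
1²=1, 2²=4, 3²=9, 4²=16, 5²=25, 6²≡7, 7²≡20, 8²≡6, 9²≡23, 10²≡13, 11²≡5, 12²≡28, 13²≡24, 14²≡22 (mod 29).
The residues are {1, 4, 5, 6, 7, 9, 13, 16, 20, 22, 23, 24, 25, 28}; the non-residues are the remaining 14 nonzero classes.

2, 3, 8, 10, 11, 12, 14, 15, 17, 18, 19, 21, 26, 27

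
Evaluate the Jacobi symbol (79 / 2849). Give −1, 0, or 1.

Reciprocity: 79 ≡ 3 and 2849 ≡ 1 (mod 4), so (79/2849) = +(2849/79).
Reduce top mod 79: now compute (5/79).
Reciprocity: 5 ≡ 1 and 79 ≡ 3 (mod 4), so (5/79) = +(79/5).
Reduce top mod 5: now compute (4/5).
Pull out 2^2: since 5 ≡ 5 (mod 8), (2/5) = -1, so (2/5)^2 = +1.
Reached (1/5) = 1. Collecting the sign flips along the way, the symbol is +1.

1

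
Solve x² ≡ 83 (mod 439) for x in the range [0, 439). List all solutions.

Since 439 ≡ 3 (mod 4), a square root of 83 is 83^((439+1)/4) = 83^110 mod 439.
Repeated squaring: 83^2≡304, 83^4≡226, 83^8≡152, 83^16≡276, 83^32≡229, 83^64≡200 (mod 439).
83^110 = 83^(64+32+8+4+2) ≡ 408 (mod 439).
Check: 408² = 166464 ≡ 83 (mod 439). The two roots are 31 and 408.

31, 408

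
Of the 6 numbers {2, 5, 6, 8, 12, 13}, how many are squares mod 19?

2

(2/19) = -1 → non-residue.
(5/19) = +1 → QR.
(6/19) = +1 → QR.
(8/19) = -1 → non-residue.
(12/19) = -1 → non-residue.
(13/19) = -1 → non-residue.
Total quadratic residues among the 6: 2.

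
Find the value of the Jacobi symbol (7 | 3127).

1

Reciprocity: 7 ≡ 3 and 3127 ≡ 3 (mod 4), so (7/3127) = −(3127/7).
Reduce top mod 7: now compute (5/7).
Reciprocity: 5 ≡ 1 and 7 ≡ 3 (mod 4), so (5/7) = +(7/5).
Reduce top mod 5: now compute (2/5).
Pull out 2: since 5 ≡ 5 (mod 8), (2/5) = -1.
Reached (1/5) = 1. Collecting the sign flips along the way, the symbol is +1.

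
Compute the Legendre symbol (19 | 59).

Euler's criterion: (19/59) ≡ 19^29 (mod 59).
19^2 ≡ 7 (mod 59)
19^4 ≡ 49 (mod 59)
19^8 ≡ 41 (mod 59)
19^16 ≡ 29 (mod 59)
19^29 = 19^(16+8+4+1) ≡ 1 (mod 59).
Result is 1, so (19/59) = 1.

1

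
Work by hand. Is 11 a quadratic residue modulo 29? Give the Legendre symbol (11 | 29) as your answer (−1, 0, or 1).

-1

Reciprocity: 11 ≡ 3 and 29 ≡ 1 (mod 4), so (11/29) = +(29/11).
Reduce top mod 11: now compute (7/11).
Reciprocity: 7 ≡ 3 and 11 ≡ 3 (mod 4), so (7/11) = −(11/7).
Reduce top mod 7: now compute (4/7).
Pull out 2^2: since 7 ≡ 7 (mod 8), (2/7) = +1, so (2/7)^2 = +1.
Reached (1/7) = 1. Collecting the sign flips along the way, the symbol is -1.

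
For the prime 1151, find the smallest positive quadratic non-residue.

(2/1151) = +1, so 2 is a residue.
(3/1151) = +1, so 3 is a residue.
(4/1151) = +1, so 4 is a residue.
(5/1151) = +1, so 5 is a residue.
(6/1151) = +1, so 6 is a residue.
(7/1151) = +1, so 7 is a residue.
(8/1151) = +1, so 8 is a residue.
(9/1151) = +1, so 9 is a residue.
(10/1151) = +1, so 10 is a residue.
(11/1151) = +1, so 11 is a residue.
(12/1151) = +1, so 12 is a residue.
(13/1151) = −1, so 13 is the smallest positive non-residue mod 1151.

13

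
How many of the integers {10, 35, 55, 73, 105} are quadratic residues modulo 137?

2

(10/137) = -1 → non-residue.
(35/137) = -1 → non-residue.
(55/137) = -1 → non-residue.
(73/137) = +1 → QR.
(105/137) = +1 → QR.
Total quadratic residues among the 5: 2.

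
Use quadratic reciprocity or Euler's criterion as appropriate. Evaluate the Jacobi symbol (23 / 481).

Reciprocity: 23 ≡ 3 and 481 ≡ 1 (mod 4), so (23/481) = +(481/23).
Reduce top mod 23: now compute (21/23).
Reciprocity: 21 ≡ 1 and 23 ≡ 3 (mod 4), so (21/23) = +(23/21).
Reduce top mod 21: now compute (2/21).
Pull out 2: since 21 ≡ 5 (mod 8), (2/21) = -1.
Reached (1/21) = 1. Collecting the sign flips along the way, the symbol is -1.

-1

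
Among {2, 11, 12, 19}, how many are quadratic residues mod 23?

(2/23) = +1 → QR.
(11/23) = -1 → non-residue.
(12/23) = +1 → QR.
(19/23) = -1 → non-residue.
Total quadratic residues among the 4: 2.

2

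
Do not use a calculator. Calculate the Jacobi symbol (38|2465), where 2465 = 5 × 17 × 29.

Pull out 2: since 2465 ≡ 1 (mod 8), (2/2465) = +1.
Reciprocity: 19 ≡ 3 and 2465 ≡ 1 (mod 4), so (19/2465) = +(2465/19).
Reduce top mod 19: now compute (14/19).
Pull out 2: since 19 ≡ 3 (mod 8), (2/19) = -1.
Reciprocity: 7 ≡ 3 and 19 ≡ 3 (mod 4), so (7/19) = −(19/7).
Reduce top mod 7: now compute (5/7).
Reciprocity: 5 ≡ 1 and 7 ≡ 3 (mod 4), so (5/7) = +(7/5).
Reduce top mod 5: now compute (2/5).
Pull out 2: since 5 ≡ 5 (mod 8), (2/5) = -1.
Reached (1/5) = 1. Collecting the sign flips along the way, the symbol is -1.

-1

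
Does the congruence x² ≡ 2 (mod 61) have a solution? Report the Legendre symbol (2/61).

Pull out 2: since 61 ≡ 5 (mod 8), (2/61) = -1.
Reached (1/61) = 1. Collecting the sign flips along the way, the symbol is -1.

-1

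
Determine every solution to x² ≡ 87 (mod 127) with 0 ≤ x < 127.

50, 77

Since 127 ≡ 3 (mod 4), a square root of 87 is 87^((127+1)/4) = 87^32 mod 127.
Repeated squaring: 87^2≡76, 87^4≡61, 87^8≡38, 87^16≡47, 87^32≡50 (mod 127).
87^32 = 87^(32) ≡ 50 (mod 127).
Check: 50² = 2500 ≡ 87 (mod 127). The two roots are 50 and 77.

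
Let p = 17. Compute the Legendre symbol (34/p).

0

First reduce: 34 ≡ 0 (mod 17).
Top reduces to 0: gcd > 1, so the symbol is 0.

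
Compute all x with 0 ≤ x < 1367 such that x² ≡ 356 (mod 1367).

210, 1157

Since 1367 ≡ 3 (mod 4), a square root of 356 is 356^((1367+1)/4) = 356^342 mod 1367.
Repeated squaring: 356^2≡972, 356^4≡187, 356^8≡794, 356^16≡249, 356^32≡486, 356^64≡1072, 356^128≡904, 356^256≡1117 (mod 1367).
356^342 = 356^(256+64+16+4+2) ≡ 210 (mod 1367).
Check: 210² = 44100 ≡ 356 (mod 1367). The two roots are 210 and 1157.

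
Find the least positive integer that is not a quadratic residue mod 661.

2

(2/661) = −1, so 2 is the smallest positive non-residue mod 661.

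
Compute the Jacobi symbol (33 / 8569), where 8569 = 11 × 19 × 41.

0

Reciprocity: 33 ≡ 1 and 8569 ≡ 1 (mod 4), so (33/8569) = +(8569/33).
Reduce top mod 33: now compute (22/33).
Pull out 2: since 33 ≡ 1 (mod 8), (2/33) = +1.
Reciprocity: 11 ≡ 3 and 33 ≡ 1 (mod 4), so (11/33) = +(33/11).
Reduce top mod 11: now compute (0/11).
Top reduces to 0: gcd > 1, so the symbol is 0.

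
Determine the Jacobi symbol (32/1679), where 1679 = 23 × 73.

1

Pull out 2^5: since 1679 ≡ 7 (mod 8), (2/1679) = +1, so (2/1679)^5 = +1.
Reached (1/1679) = 1. Collecting the sign flips along the way, the symbol is +1.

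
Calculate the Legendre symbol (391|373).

First reduce: 391 ≡ 18 (mod 373).
Pull out 2: since 373 ≡ 5 (mod 8), (2/373) = -1.
Reciprocity: 9 ≡ 1 and 373 ≡ 1 (mod 4), so (9/373) = +(373/9).
Reduce top mod 9: now compute (4/9).
Pull out 2^2: since 9 ≡ 1 (mod 8), (2/9) = +1, so (2/9)^2 = +1.
Reached (1/9) = 1. Collecting the sign flips along the way, the symbol is -1.

-1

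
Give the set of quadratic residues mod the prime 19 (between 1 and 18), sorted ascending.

1, 4, 5, 6, 7, 9, 11, 16, 17

Square k = 1,…,9 (k and 19−k give the same square):
1²=1, 2²=4, 3²=9, 4²=16, 5²≡6, 6²≡17, 7²≡11, 8²≡7, 9²≡5 (mod 19).
So the quadratic residues mod 19 are {1, 4, 5, 6, 7, 9, 11, 16, 17}.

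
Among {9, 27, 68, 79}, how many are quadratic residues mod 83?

3

(9/83) = +1 → QR.
(27/83) = +1 → QR.
(68/83) = +1 → QR.
(79/83) = -1 → non-residue.
Total quadratic residues among the 4: 3.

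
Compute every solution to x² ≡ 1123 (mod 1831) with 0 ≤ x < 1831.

Since 1831 ≡ 3 (mod 4), a square root of 1123 is 1123^((1831+1)/4) = 1123^458 mod 1831.
Repeated squaring: 1123^2≡1401, 1123^4≡1800, 1123^8≡961, 1123^16≡697, 1123^32≡594, 1123^64≡1284, 1123^128≡756, 1123^256≡264 (mod 1831).
1123^458 = 1123^(256+128+64+8+2) ≡ 1131 (mod 1831).
Check: 1131² = 1279161 ≡ 1123 (mod 1831). The two roots are 700 and 1131.

700, 1131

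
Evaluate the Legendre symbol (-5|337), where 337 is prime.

Euler's criterion: (-5/337) ≡ 332^168 (mod 337).
332^2 ≡ 25 (mod 337)
332^4 ≡ 288 (mod 337)
332^8 ≡ 42 (mod 337)
332^16 ≡ 79 (mod 337)
332^32 ≡ 175 (mod 337)
332^64 ≡ 295 (mod 337)
332^128 ≡ 79 (mod 337)
332^168 = 332^(128+32+8) ≡ 336 (mod 337).
Result is 336 ≡ −1, so (-5/337) = −1.

-1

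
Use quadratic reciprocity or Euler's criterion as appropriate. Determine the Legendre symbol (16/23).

1

Euler's criterion: (16/23) ≡ 16^11 (mod 23).
16^2 ≡ 3 (mod 23)
16^4 ≡ 9 (mod 23)
16^8 ≡ 12 (mod 23)
16^11 = 16^(8+2+1) ≡ 1 (mod 23).
Result is 1, so (16/23) = 1.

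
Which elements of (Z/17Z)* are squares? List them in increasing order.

Square k = 1,…,8 (k and 17−k give the same square):
1²=1, 2²=4, 3²=9, 4²=16, 5²≡8, 6²≡2, 7²≡15, 8²≡13 (mod 17).
So the quadratic residues mod 17 are {1, 2, 4, 8, 9, 13, 15, 16}.

1,2,4,8,9,13,15,16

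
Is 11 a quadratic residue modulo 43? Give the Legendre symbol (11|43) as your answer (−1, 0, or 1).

1

Reciprocity: 11 ≡ 3 and 43 ≡ 3 (mod 4), so (11/43) = −(43/11).
Reduce top mod 11: now compute (10/11).
Pull out 2: since 11 ≡ 3 (mod 8), (2/11) = -1.
Reciprocity: 5 ≡ 1 and 11 ≡ 3 (mod 4), so (5/11) = +(11/5).
Reduce top mod 5: now compute (1/5).
Reached (1/5) = 1. Collecting the sign flips along the way, the symbol is +1.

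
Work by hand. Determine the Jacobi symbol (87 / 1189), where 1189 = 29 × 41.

Reciprocity: 87 ≡ 3 and 1189 ≡ 1 (mod 4), so (87/1189) = +(1189/87).
Reduce top mod 87: now compute (58/87).
Pull out 2: since 87 ≡ 7 (mod 8), (2/87) = +1.
Reciprocity: 29 ≡ 1 and 87 ≡ 3 (mod 4), so (29/87) = +(87/29).
Reduce top mod 29: now compute (0/29).
Top reduces to 0: gcd > 1, so the symbol is 0.

0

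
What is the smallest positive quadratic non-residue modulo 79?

3

(2/79) = +1, so 2 is a residue.
(3/79) = −1, so 3 is the smallest positive non-residue mod 79.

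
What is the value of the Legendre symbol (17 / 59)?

1

Euler's criterion: (17/59) ≡ 17^29 (mod 59).
17^2 ≡ 53 (mod 59)
17^4 ≡ 36 (mod 59)
17^8 ≡ 57 (mod 59)
17^16 ≡ 4 (mod 59)
17^29 = 17^(16+8+4+1) ≡ 1 (mod 59).
Result is 1, so (17/59) = 1.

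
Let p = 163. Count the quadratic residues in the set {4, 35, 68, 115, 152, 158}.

(4/163) = +1 → QR.
(35/163) = +1 → QR.
(68/163) = -1 → non-residue.
(115/163) = +1 → QR.
(152/163) = +1 → QR.
(158/163) = +1 → QR.
Total quadratic residues among the 6: 5.

5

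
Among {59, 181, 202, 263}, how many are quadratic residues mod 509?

1

(59/509) = -1 → non-residue.
(181/509) = +1 → QR.
(202/509) = -1 → non-residue.
(263/509) = -1 → non-residue.
Total quadratic residues among the 4: 1.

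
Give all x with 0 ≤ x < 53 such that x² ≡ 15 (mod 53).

11, 42

53 ≡ 1 (mod 4), so we find a root by search.
Trying successive values, 11² = 121 ≡ 15 (mod 53). The other root is 53 − 11 = 42.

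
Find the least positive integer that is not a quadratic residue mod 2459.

2

(2/2459) = −1, so 2 is the smallest positive non-residue mod 2459.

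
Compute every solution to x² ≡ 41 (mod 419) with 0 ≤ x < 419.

Since 419 ≡ 3 (mod 4), a square root of 41 is 41^((419+1)/4) = 41^105 mod 419.
Repeated squaring: 41^2≡5, 41^4≡25, 41^8≡206, 41^16≡117, 41^32≡281, 41^64≡189 (mod 419).
41^105 = 41^(64+32+8+1) ≡ 259 (mod 419).
Check: 259² = 67081 ≡ 41 (mod 419). The two roots are 160 and 259.

160, 259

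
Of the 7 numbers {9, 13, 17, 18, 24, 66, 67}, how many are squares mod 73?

(9/73) = +1 → QR.
(13/73) = -1 → non-residue.
(17/73) = -1 → non-residue.
(18/73) = +1 → QR.
(24/73) = +1 → QR.
(66/73) = -1 → non-residue.
(67/73) = +1 → QR.
Total quadratic residues among the 7: 4.

4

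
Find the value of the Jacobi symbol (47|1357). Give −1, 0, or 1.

Reciprocity: 47 ≡ 3 and 1357 ≡ 1 (mod 4), so (47/1357) = +(1357/47).
Reduce top mod 47: now compute (41/47).
Reciprocity: 41 ≡ 1 and 47 ≡ 3 (mod 4), so (41/47) = +(47/41).
Reduce top mod 41: now compute (6/41).
Pull out 2: since 41 ≡ 1 (mod 8), (2/41) = +1.
Reciprocity: 3 ≡ 3 and 41 ≡ 1 (mod 4), so (3/41) = +(41/3).
Reduce top mod 3: now compute (2/3).
Pull out 2: since 3 ≡ 3 (mod 8), (2/3) = -1.
Reached (1/3) = 1. Collecting the sign flips along the way, the symbol is -1.

-1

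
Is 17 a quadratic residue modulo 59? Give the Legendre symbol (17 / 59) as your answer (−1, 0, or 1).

Reciprocity: 17 ≡ 1 and 59 ≡ 3 (mod 4), so (17/59) = +(59/17).
Reduce top mod 17: now compute (8/17).
Pull out 2^3: since 17 ≡ 1 (mod 8), (2/17) = +1, so (2/17)^3 = +1.
Reached (1/17) = 1. Collecting the sign flips along the way, the symbol is +1.

1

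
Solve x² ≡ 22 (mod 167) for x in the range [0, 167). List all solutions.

32, 135

Since 167 ≡ 3 (mod 4), a square root of 22 is 22^((167+1)/4) = 22^42 mod 167.
Repeated squaring: 22^2≡150, 22^4≡122, 22^8≡21, 22^16≡107, 22^32≡93 (mod 167).
22^42 = 22^(32+8+2) ≡ 32 (mod 167).
Check: 32² = 1024 ≡ 22 (mod 167). The two roots are 32 and 135.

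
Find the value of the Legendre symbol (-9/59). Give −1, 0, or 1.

-1

First reduce: -9 ≡ 50 (mod 59).
Pull out 2: since 59 ≡ 3 (mod 8), (2/59) = -1.
Reciprocity: 25 ≡ 1 and 59 ≡ 3 (mod 4), so (25/59) = +(59/25).
Reduce top mod 25: now compute (9/25).
Reciprocity: 9 ≡ 1 and 25 ≡ 1 (mod 4), so (9/25) = +(25/9).
Reduce top mod 9: now compute (7/9).
Reciprocity: 7 ≡ 3 and 9 ≡ 1 (mod 4), so (7/9) = +(9/7).
Reduce top mod 7: now compute (2/7).
Pull out 2: since 7 ≡ 7 (mod 8), (2/7) = +1.
Reached (1/7) = 1. Collecting the sign flips along the way, the symbol is -1.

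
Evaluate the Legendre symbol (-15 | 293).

1

Euler's criterion: (-15/293) ≡ 278^146 (mod 293).
278^2 ≡ 225 (mod 293)
278^4 ≡ 229 (mod 293)
278^8 ≡ 287 (mod 293)
278^16 ≡ 36 (mod 293)
278^32 ≡ 124 (mod 293)
278^64 ≡ 140 (mod 293)
278^128 ≡ 262 (mod 293)
278^146 = 278^(128+16+2) ≡ 1 (mod 293).
Result is 1, so (-15/293) = 1.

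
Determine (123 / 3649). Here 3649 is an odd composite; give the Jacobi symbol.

Reciprocity: 123 ≡ 3 and 3649 ≡ 1 (mod 4), so (123/3649) = +(3649/123).
Reduce top mod 123: now compute (82/123).
Pull out 2: since 123 ≡ 3 (mod 8), (2/123) = -1.
Reciprocity: 41 ≡ 1 and 123 ≡ 3 (mod 4), so (41/123) = +(123/41).
Reduce top mod 41: now compute (0/41).
Top reduces to 0: gcd > 1, so the symbol is 0.

0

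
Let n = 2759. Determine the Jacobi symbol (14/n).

-1

Pull out 2: since 2759 ≡ 7 (mod 8), (2/2759) = +1.
Reciprocity: 7 ≡ 3 and 2759 ≡ 3 (mod 4), so (7/2759) = −(2759/7).
Reduce top mod 7: now compute (1/7).
Reached (1/7) = 1. Collecting the sign flips along the way, the symbol is -1.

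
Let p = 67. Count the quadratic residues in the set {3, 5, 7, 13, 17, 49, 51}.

(3/67) = -1 → non-residue.
(5/67) = -1 → non-residue.
(7/67) = -1 → non-residue.
(13/67) = -1 → non-residue.
(17/67) = +1 → QR.
(49/67) = +1 → QR.
(51/67) = -1 → non-residue.
Total quadratic residues among the 7: 2.

2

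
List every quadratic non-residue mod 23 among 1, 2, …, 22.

5, 7, 10, 11, 14, 15, 17, 19, 20, 21, 22

Square k = 1,…,11 (k and 23−k give the same square):
1²=1, 2²=4, 3²=9, 4²=16, 5²≡2, 6²≡13, 7²≡3, 8²≡18, 9²≡12, 10²≡8, 11²≡6 (mod 23).
The residues are {1, 2, 3, 4, 6, 8, 9, 12, 13, 16, 18}; the non-residues are the remaining 11 nonzero classes.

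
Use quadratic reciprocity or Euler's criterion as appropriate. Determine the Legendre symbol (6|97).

Euler's criterion: (6/97) ≡ 6^48 (mod 97).
6^2 ≡ 36 (mod 97)
6^4 ≡ 35 (mod 97)
6^8 ≡ 61 (mod 97)
6^16 ≡ 35 (mod 97)
6^32 ≡ 61 (mod 97)
6^48 = 6^(32+16) ≡ 1 (mod 97).
Result is 1, so (6/97) = 1.

1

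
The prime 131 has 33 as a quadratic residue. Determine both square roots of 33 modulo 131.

Since 131 ≡ 3 (mod 4), a square root of 33 is 33^((131+1)/4) = 33^33 mod 131.
Repeated squaring: 33^2≡41, 33^4≡109, 33^8≡91, 33^16≡28, 33^32≡129 (mod 131).
33^33 = 33^(32+1) ≡ 65 (mod 131).
Check: 65² = 4225 ≡ 33 (mod 131). The two roots are 65 and 66.

65, 66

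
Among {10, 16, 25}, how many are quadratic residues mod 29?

2

(10/29) = -1 → non-residue.
(16/29) = +1 → QR.
(25/29) = +1 → QR.
Total quadratic residues among the 3: 2.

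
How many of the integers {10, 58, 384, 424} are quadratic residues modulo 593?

(10/593) = -1 → non-residue.
(58/593) = +1 → QR.
(384/593) = -1 → non-residue.
(424/593) = +1 → QR.
Total quadratic residues among the 4: 2.

2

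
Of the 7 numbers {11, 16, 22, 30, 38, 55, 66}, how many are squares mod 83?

4

(11/83) = +1 → QR.
(16/83) = +1 → QR.
(22/83) = -1 → non-residue.
(30/83) = +1 → QR.
(38/83) = +1 → QR.
(55/83) = -1 → non-residue.
(66/83) = -1 → non-residue.
Total quadratic residues among the 7: 4.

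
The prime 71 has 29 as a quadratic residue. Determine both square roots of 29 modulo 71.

Since 71 ≡ 3 (mod 4), a square root of 29 is 29^((71+1)/4) = 29^18 mod 71.
Repeated squaring: 29^2≡60, 29^4≡50, 29^8≡15, 29^16≡12 (mod 71).
29^18 = 29^(16+2) ≡ 10 (mod 71).
Check: 10² = 100 ≡ 29 (mod 71). The two roots are 10 and 61.

10, 61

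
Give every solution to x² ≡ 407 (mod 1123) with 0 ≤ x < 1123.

Since 1123 ≡ 3 (mod 4), a square root of 407 is 407^((1123+1)/4) = 407^281 mod 1123.
Repeated squaring: 407^2≡568, 407^4≡323, 407^8≡1013, 407^16≡870, 407^32≡1121, 407^64≡4, 407^128≡16, 407^256≡256 (mod 1123).
407^281 = 407^(256+16+8+1) ≡ 996 (mod 1123).
Check: 996² = 992016 ≡ 407 (mod 1123). The two roots are 127 and 996.

127, 996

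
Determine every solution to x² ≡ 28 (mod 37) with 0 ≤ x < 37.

37 ≡ 1 (mod 4), so we find a root by search.
Trying successive values, 18² = 324 ≡ 28 (mod 37). The other root is 37 − 18 = 19.

18, 19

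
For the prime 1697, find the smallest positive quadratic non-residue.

3

(2/1697) = +1, so 2 is a residue.
(3/1697) = −1, so 3 is the smallest positive non-residue mod 1697.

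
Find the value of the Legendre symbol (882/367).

1

Euler's criterion: (882/367) ≡ 148^183 (mod 367).
148^2 ≡ 251 (mod 367)
148^4 ≡ 244 (mod 367)
148^8 ≡ 82 (mod 367)
148^16 ≡ 118 (mod 367)
148^32 ≡ 345 (mod 367)
148^64 ≡ 117 (mod 367)
148^128 ≡ 110 (mod 367)
148^183 = 148^(128+32+16+4+2+1) ≡ 1 (mod 367).
Result is 1, so (882/367) = 1.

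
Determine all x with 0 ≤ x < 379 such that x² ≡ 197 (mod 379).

Since 379 ≡ 3 (mod 4), a square root of 197 is 197^((379+1)/4) = 197^95 mod 379.
Repeated squaring: 197^2≡151, 197^4≡61, 197^8≡310, 197^16≡213, 197^32≡268, 197^64≡193 (mod 379).
197^95 = 197^(64+16+8+4+2+1) ≡ 24 (mod 379).
Check: 24² = 576 ≡ 197 (mod 379). The two roots are 24 and 355.

24, 355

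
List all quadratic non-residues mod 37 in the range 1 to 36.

Square k = 1,…,18 (k and 37−k give the same square):
1²=1, 2²=4, 3²=9, 4²=16, 5²=25, 6²=36, 7²≡12, 8²≡27, 9²≡7, 10²≡26, 11²≡10, 12²≡33, 13²≡21, 14²≡11, 15²≡3, 16²≡34, 17²≡30, 18²≡28 (mod 37).
The residues are {1, 3, 4, 7, 9, 10, 11, 12, 16, 21, 25, 26, 27, 28, 30, 33, 34, 36}; the non-residues are the remaining 18 nonzero classes.

2, 5, 6, 8, 13, 14, 15, 17, 18, 19, 20, 22, 23, 24, 29, 31, 32, 35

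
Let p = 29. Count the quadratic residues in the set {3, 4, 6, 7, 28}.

4

(3/29) = -1 → non-residue.
(4/29) = +1 → QR.
(6/29) = +1 → QR.
(7/29) = +1 → QR.
(28/29) = +1 → QR.
Total quadratic residues among the 5: 4.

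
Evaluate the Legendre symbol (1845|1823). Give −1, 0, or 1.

First reduce: 1845 ≡ 22 (mod 1823).
Pull out 2: since 1823 ≡ 7 (mod 8), (2/1823) = +1.
Reciprocity: 11 ≡ 3 and 1823 ≡ 3 (mod 4), so (11/1823) = −(1823/11).
Reduce top mod 11: now compute (8/11).
Pull out 2^3: since 11 ≡ 3 (mod 8), (2/11) = -1, so (2/11)^3 = -1.
Reached (1/11) = 1. Collecting the sign flips along the way, the symbol is +1.

1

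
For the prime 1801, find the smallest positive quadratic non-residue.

11

(2/1801) = +1, so 2 is a residue.
(3/1801) = +1, so 3 is a residue.
(4/1801) = +1, so 4 is a residue.
(5/1801) = +1, so 5 is a residue.
(6/1801) = +1, so 6 is a residue.
(7/1801) = +1, so 7 is a residue.
(8/1801) = +1, so 8 is a residue.
(9/1801) = +1, so 9 is a residue.
(10/1801) = +1, so 10 is a residue.
(11/1801) = −1, so 11 is the smallest positive non-residue mod 1801.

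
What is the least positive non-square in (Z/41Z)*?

(2/41) = +1, so 2 is a residue.
(3/41) = −1, so 3 is the smallest positive non-residue mod 41.

3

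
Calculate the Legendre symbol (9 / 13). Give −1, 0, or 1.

Reciprocity: 9 ≡ 1 and 13 ≡ 1 (mod 4), so (9/13) = +(13/9).
Reduce top mod 9: now compute (4/9).
Pull out 2^2: since 9 ≡ 1 (mod 8), (2/9) = +1, so (2/9)^2 = +1.
Reached (1/9) = 1. Collecting the sign flips along the way, the symbol is +1.

1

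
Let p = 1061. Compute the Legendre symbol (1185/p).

First reduce: 1185 ≡ 124 (mod 1061).
Pull out 2^2: since 1061 ≡ 5 (mod 8), (2/1061) = -1, so (2/1061)^2 = +1.
Reciprocity: 31 ≡ 3 and 1061 ≡ 1 (mod 4), so (31/1061) = +(1061/31).
Reduce top mod 31: now compute (7/31).
Reciprocity: 7 ≡ 3 and 31 ≡ 3 (mod 4), so (7/31) = −(31/7).
Reduce top mod 7: now compute (3/7).
Reciprocity: 3 ≡ 3 and 7 ≡ 3 (mod 4), so (3/7) = −(7/3).
Reduce top mod 3: now compute (1/3).
Reached (1/3) = 1. Collecting the sign flips along the way, the symbol is +1.

1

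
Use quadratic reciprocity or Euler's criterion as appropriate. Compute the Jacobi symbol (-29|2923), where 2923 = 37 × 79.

First reduce: -29 ≡ 2894 (mod 2923).
Pull out 2: since 2923 ≡ 3 (mod 8), (2/2923) = -1.
Reciprocity: 1447 ≡ 3 and 2923 ≡ 3 (mod 4), so (1447/2923) = −(2923/1447).
Reduce top mod 1447: now compute (29/1447).
Reciprocity: 29 ≡ 1 and 1447 ≡ 3 (mod 4), so (29/1447) = +(1447/29).
Reduce top mod 29: now compute (26/29).
Pull out 2: since 29 ≡ 5 (mod 8), (2/29) = -1.
Reciprocity: 13 ≡ 1 and 29 ≡ 1 (mod 4), so (13/29) = +(29/13).
Reduce top mod 13: now compute (3/13).
Reciprocity: 3 ≡ 3 and 13 ≡ 1 (mod 4), so (3/13) = +(13/3).
Reduce top mod 3: now compute (1/3).
Reached (1/3) = 1. Collecting the sign flips along the way, the symbol is -1.

-1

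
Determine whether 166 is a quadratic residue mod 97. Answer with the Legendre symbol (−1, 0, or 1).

First reduce: 166 ≡ 69 (mod 97).
Reciprocity: 69 ≡ 1 and 97 ≡ 1 (mod 4), so (69/97) = +(97/69).
Reduce top mod 69: now compute (28/69).
Pull out 2^2: since 69 ≡ 5 (mod 8), (2/69) = -1, so (2/69)^2 = +1.
Reciprocity: 7 ≡ 3 and 69 ≡ 1 (mod 4), so (7/69) = +(69/7).
Reduce top mod 7: now compute (6/7).
Pull out 2: since 7 ≡ 7 (mod 8), (2/7) = +1.
Reciprocity: 3 ≡ 3 and 7 ≡ 3 (mod 4), so (3/7) = −(7/3).
Reduce top mod 3: now compute (1/3).
Reached (1/3) = 1. Collecting the sign flips along the way, the symbol is -1.

-1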